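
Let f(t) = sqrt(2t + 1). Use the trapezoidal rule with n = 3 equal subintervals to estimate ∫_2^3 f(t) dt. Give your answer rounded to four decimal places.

2.4460

Δt = (3 − 2)/3 = 1/3.
f(2) ≈ 2.2361, f(7/3) ≈ 2.3805, f(8/3) ≈ 2.5166, f(3) ≈ 2.6458.
T_3 = (Δt/2)·[f(t_0) + 2f(t_1) + 2f(t_2) + f(t_3)].
Sum ≈ 2.4460.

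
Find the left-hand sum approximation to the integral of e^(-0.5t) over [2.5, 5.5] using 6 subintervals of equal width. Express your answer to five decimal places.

0.50311

Δt = (5.5 − 2.5)/6 = 0.5.
Left endpoints: 2.5, 3, 3.5, 4, 4.5, 5.
f(2.5) ≈ 0.28650, f(3) ≈ 0.22313, f(3.5) ≈ 0.17377, f(4) ≈ 0.13534, f(4.5) ≈ 0.10540, f(5) ≈ 0.08208.
Sum = Δt · [f(2.5) + f(3) + f(3.5) + ...].
Sum ≈ 0.50311.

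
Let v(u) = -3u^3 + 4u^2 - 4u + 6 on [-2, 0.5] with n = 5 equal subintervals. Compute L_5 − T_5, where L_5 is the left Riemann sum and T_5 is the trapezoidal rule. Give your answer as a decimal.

12.34375

L_5 = 58.75.
T_5 = 46.40625.
L_5 − T_5 = 12.34375.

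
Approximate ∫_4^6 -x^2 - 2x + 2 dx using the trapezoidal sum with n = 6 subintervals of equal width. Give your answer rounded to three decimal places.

Δx = (6 − 4)/6 = 1/3.
f(4) = -22, f(13/3) = -229/9, f(14/3) = -262/9, f(5) = -33, f(16/3) = -334/9, f(17/3) = -373/9, f(6) = -46.
T_6 = (Δx/2)·[f(x_0) + 2f(x_1) + ... + 2f(x_{5}) + f(x_6)].
Sum ≈ -66.704.

-66.704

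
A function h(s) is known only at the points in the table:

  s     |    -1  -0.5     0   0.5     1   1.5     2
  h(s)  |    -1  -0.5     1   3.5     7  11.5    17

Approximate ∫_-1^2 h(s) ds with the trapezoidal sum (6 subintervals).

15.25

Δs = 0.5.
T_6 = (0.5/2)·[(-1) + 2·(-0.5) + 2·1 + 2·3.5 + 2·7 + 2·11.5 + 17] = 15.25.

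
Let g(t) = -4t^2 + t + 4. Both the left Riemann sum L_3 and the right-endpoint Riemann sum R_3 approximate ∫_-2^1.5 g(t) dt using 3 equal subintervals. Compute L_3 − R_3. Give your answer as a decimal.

L_3 ≈ -11.342593.
R_3 ≈ 0.907407.
L_3 − R_3 = -12.25.

-12.25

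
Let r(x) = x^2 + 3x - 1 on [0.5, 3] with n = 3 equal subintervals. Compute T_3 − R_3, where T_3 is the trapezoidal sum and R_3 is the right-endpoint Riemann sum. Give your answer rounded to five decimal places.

T_3 ≈ 19.8726852.
R_3 ≈ 26.6435185.
T_3 − R_3 ≈ -6.77083.

-6.77083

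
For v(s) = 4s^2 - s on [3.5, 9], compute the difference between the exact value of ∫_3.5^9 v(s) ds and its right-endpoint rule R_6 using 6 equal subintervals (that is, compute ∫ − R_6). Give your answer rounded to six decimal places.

Exact integral: ∫_3.5^9 v(s) ds ≈ 880.45833333.
R_6 ≈ 1007.06018519.
Error ≈ 880.45833333 − 1007.06018519 ≈ -126.601852.

-126.601852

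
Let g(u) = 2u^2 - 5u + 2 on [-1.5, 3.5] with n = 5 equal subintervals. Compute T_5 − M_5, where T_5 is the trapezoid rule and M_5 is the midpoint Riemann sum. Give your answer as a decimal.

2.5

T_5 = 17.5.
M_5 = 15.
T_5 − M_5 = 2.5.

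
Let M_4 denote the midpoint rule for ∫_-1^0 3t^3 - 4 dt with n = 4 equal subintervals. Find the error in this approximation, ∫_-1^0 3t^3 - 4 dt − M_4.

Exact integral: ∫_-1^0 f(t) dt = -4.75.
M_4 = -4.7265625.
Error = -4.75 − (-4.7265625) = -0.0234375.

-0.0234375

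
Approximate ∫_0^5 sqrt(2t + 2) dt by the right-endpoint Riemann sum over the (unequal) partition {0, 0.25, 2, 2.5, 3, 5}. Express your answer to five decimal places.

Subinterval widths: 0.25, 1.75, 0.5, 0.5, 2.
Right endpoints: 0.25, 2, 2.5, 3, 5.
f(0.25) ≈ 1.58114, f(2) ≈ 2.44949, f(2.5) ≈ 2.64575, f(3) ≈ 2.82843, f(5) ≈ 3.46410.
Sum = Σ Δt_i · f(t_i).
Sum ≈ 14.34718.

14.34718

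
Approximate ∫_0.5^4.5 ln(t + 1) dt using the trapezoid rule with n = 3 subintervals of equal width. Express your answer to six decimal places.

4.698236

Δt = (4.5 − 0.5)/3 = 4/3.
f(0.5) ≈ 0.405465, f(11/6) ≈ 1.041454, f(19/6) ≈ 1.427116, f(4.5) ≈ 1.704748.
T_3 = (Δt/2)·[f(t_0) + 2f(t_1) + 2f(t_2) + f(t_3)].
Sum ≈ 4.698236.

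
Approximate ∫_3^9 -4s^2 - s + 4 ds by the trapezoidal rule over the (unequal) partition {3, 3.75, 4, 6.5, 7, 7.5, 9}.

Subinterval widths: 0.75, 0.25, 2.5, 0.5, 0.5, 1.5.
f(3) = -35, f(3.75) = -56, f(4) = -64, f(6.5) = -171.5, f(7) = -199, f(7.5) = -228.5, f(9) = -329.
On each subinterval the trapezoid contributes (Δs_i/2)·[f(s_{i-1}) + f(s_i)].
Sum = -961.125.

-961.125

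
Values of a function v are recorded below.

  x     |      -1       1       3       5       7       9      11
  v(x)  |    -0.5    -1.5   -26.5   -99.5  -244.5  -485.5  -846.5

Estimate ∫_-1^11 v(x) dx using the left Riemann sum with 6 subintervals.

-1716

Δx = 2.
Sum = 2·[(-0.5) + (-1.5) + (-26.5) + (-99.5) + (-244.5) + (-485.5)] = -1716.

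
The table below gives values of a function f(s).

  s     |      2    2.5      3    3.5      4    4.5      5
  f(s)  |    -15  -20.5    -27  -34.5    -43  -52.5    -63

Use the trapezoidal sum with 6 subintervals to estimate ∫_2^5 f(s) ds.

Δs = 0.5.
T_6 = (0.5/2)·[(-15) + 2·(-20.5) + 2·(-27) + 2·(-34.5) + 2·(-43) + 2·(-52.5) + (-63)] = -108.25.

-108.25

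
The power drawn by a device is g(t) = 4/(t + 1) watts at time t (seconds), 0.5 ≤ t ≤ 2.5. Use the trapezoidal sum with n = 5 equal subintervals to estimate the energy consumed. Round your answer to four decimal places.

3.4084

Δt = (2.5 − 0.5)/5 = 0.4.
g(0.5) = 8/3, g(0.9) = 40/19, g(1.3) = 40/23, g(1.7) = 40/27, g(2.1) = 40/31, g(2.5) = 8/7.
T_5 = (Δt/2)·[g(t_0) + 2g(t_1) + ... + 2g(t_{4}) + g(t_5)].
Sum ≈ 3.4084.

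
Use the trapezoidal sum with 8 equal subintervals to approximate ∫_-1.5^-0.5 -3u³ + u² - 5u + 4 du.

13.859375

Δu = (-0.5 − (-1.5))/8 = 0.125.
f(-1.5) = 23.875, f(-1.375) = 10529/512, f(-1.25) = 17.671875, f(-1.125) = 7763/512, f(-1) = 13, f(-0.875) = 5709/512, f(-0.75) = 9.578125, f(-0.625) = 4223/512, f(-0.5) = 7.125.
T_8 = (Δu/2)·[f(u_0) + 2f(u_1) + ... + 2f(u_{7}) + f(u_8)].
Sum = 13.859375.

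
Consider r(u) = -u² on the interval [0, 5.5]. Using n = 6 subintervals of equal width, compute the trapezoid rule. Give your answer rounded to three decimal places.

Δu = (5.5 − 0)/6 = 11/12.
r(0) = 0, r(11/12) = -121/144, r(11/6) = -121/36, r(2.75) = -7.5625, r(11/3) = -121/9, r(55/12) = -3025/144, r(5.5) = -30.25.
T_6 = (Δu/2)·[r(u_0) + 2r(u_1) + ... + 2r(u_{5}) + r(u_6)].
Sum ≈ -56.229.

-56.229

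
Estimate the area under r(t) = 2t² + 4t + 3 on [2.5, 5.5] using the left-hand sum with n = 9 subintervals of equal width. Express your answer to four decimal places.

Δt = (5.5 − 2.5)/9 = 1/3.
Left endpoints: 2.5, 17/6, 19/6, 3.5, 23/6, 25/6, 4.5, 29/6, 31/6.
r(2.5) = 25.5, r(17/6) = 547/18, r(19/6) = 643/18, r(3.5) = 41.5, r(23/6) = 859/18, r(25/6) = 979/18, r(4.5) = 61.5, r(29/6) = 1243/18, r(31/6) = 1387/18.
Sum = Δt · [r(2.5) + r(17/6) + r(19/6) + ...].
Sum ≈ 147.6111.

147.6111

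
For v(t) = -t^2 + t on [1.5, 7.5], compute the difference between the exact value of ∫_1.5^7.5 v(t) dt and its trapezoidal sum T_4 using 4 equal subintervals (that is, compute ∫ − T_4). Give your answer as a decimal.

Exact integral: ∫_1.5^7.5 v(t) dt = -112.5.
T_4 = -114.75.
Error = -112.5 − (-114.75) = 2.25.

2.25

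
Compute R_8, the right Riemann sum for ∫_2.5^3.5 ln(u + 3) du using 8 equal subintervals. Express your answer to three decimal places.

Δu = (3.5 − 2.5)/8 = 0.125.
Right endpoints: 2.625, 2.75, 2.875, 3, 3.125, 3.25, 3.375, 3.5.
f(2.625) ≈ 1.727, f(2.75) ≈ 1.749, f(2.875) ≈ 1.771, f(3) ≈ 1.792, f(3.125) ≈ 1.812, f(3.25) ≈ 1.833, f(3.375) ≈ 1.852, f(3.5) ≈ 1.872.
Sum = Δu · [f(2.625) + f(2.75) + f(2.875) + ...].
Sum ≈ 1.801.

1.801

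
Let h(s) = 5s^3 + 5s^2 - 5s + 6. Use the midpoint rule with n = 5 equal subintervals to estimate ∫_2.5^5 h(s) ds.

Δs = (5 − 2.5)/5 = 0.5.
Midpoints: 2.75, 3.25, 3.75, 4.25, 4.75.
h(2.75) = 134.046875, h(3.25) = 214.203125, h(3.75) = 321.234375, h(4.25) = 458.890625, h(4.75) = 630.921875.
Sum = Δs · [h(2.75) + h(3.25) + h(3.75) + h(4.25) + h(4.75)].
Sum = 879.6484375.

879.6484375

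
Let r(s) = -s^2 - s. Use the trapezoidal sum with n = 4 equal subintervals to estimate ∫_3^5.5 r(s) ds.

Δs = (5.5 − 3)/4 = 0.625.
r(3) = -12, r(3.625) = -16.765625, r(4.25) = -22.3125, r(4.875) = -28.640625, r(5.5) = -35.75.
T_4 = (Δs/2)·[r(s_0) + 2r(s_1) + 2r(s_2) + 2r(s_3) + r(s_4)].
Sum = -57.24609375.

-57.24609375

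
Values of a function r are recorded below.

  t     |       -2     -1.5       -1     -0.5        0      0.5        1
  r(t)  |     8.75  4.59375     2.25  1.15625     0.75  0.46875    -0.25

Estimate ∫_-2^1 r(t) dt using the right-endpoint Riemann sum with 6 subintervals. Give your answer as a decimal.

4.484375

Δt = 0.5.
Sum = 0.5·[4.59375 + 2.25 + 1.15625 + 0.75 + 0.46875 + (-0.25)] = 4.484375.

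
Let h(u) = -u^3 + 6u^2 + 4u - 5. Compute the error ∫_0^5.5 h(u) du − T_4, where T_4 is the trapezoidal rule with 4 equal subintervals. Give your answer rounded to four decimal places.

3.8994

Exact integral: ∫_0^5.5 h(u) du = 136.984375.
T_4 ≈ 133.084961.
Error ≈ 136.984375 − 133.084961 ≈ 3.8994.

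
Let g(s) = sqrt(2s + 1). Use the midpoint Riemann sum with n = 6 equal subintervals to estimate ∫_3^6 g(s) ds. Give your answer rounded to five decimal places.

9.45168

Δs = (6 − 3)/6 = 0.5.
Midpoints: 3.25, 3.75, 4.25, 4.75, 5.25, 5.75.
g(3.25) ≈ 2.73861, g(3.75) ≈ 2.91548, g(4.25) ≈ 3.08221, g(4.75) ≈ 3.24037, g(5.25) ≈ 3.39116, g(5.75) ≈ 3.53553.
Sum = Δs · [g(3.25) + g(3.75) + g(4.25) + ...].
Sum ≈ 9.45168.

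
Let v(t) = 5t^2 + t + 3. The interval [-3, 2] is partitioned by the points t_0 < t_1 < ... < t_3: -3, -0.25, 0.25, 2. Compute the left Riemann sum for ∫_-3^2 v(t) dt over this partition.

Subinterval widths: 2.75, 0.5, 1.75.
Left endpoints: -3, -0.25, 0.25.
v(-3) = 45, v(-0.25) = 3.0625, v(0.25) = 3.5625.
Sum = Σ Δt_i · v(t_i).
Sum = 131.515625.

131.515625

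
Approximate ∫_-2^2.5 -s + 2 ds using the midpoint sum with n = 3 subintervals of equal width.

Δs = (2.5 − (-2))/3 = 1.5.
Midpoints: -1.25, 0.25, 1.75.
f(-1.25) = 3.25, f(0.25) = 1.75, f(1.75) = 0.25.
Sum = Δs · [f(-1.25) + f(0.25) + f(1.75)].
Sum = 7.875.

7.875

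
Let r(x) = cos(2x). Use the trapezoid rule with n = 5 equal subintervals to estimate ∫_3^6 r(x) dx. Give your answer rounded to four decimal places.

-0.1128

Δx = (6 − 3)/5 = 0.6.
r(3) ≈ 0.9602, r(3.6) ≈ 0.6084, r(4.2) ≈ -0.5193, r(4.8) ≈ -0.9847, r(5.4) ≈ -0.1943, r(6) ≈ 0.8439.
T_5 = (Δx/2)·[r(x_0) + 2r(x_1) + ... + 2r(x_{4}) + r(x_5)].
Sum ≈ -0.1128.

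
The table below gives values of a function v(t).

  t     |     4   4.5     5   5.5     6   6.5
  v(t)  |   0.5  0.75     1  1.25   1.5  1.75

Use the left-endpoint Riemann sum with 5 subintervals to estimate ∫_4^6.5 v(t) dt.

2.5

Δt = 0.5.
Sum = 0.5·[0.5 + 0.75 + 1 + 1.25 + 1.5] = 2.5.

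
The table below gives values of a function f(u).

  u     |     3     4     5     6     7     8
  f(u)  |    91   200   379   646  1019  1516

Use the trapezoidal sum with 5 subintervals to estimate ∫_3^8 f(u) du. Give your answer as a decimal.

3047.5

Δu = 1.
T_5 = (1/2)·[91 + 2·200 + 2·379 + 2·646 + 2·1019 + 1516] = 3047.5.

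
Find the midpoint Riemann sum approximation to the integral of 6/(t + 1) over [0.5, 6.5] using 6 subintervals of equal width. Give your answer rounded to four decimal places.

9.5571

Δt = (6.5 − 0.5)/6 = 1.
Midpoints: 1, 2, 3, 4, 5, 6.
f(1) = 3, f(2) = 2, f(3) = 1.5, f(4) = 1.2, f(5) = 1, f(6) = 6/7.
Sum = Δt · [f(1) + f(2) + f(3) + ...].
Sum ≈ 9.5571.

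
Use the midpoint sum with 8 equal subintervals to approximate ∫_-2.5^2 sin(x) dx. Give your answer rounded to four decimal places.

-0.3901

Δx = (2 − (-2.5))/8 = 0.5625.
Midpoints: -2.21875, -1.65625, -1.09375, -0.53125, 0.03125, 0.59375, 1.15625, 1.71875.
f(-2.21875) ≈ -0.7973, f(-1.65625) ≈ -0.9964, f(-1.09375) ≈ -0.8884, f(-0.53125) ≈ -0.5066, f(0.03125) ≈ 0.0312, f(0.59375) ≈ 0.5595, f(1.15625) ≈ 0.9153, f(1.71875) ≈ 0.9891.
Sum = Δx · [f(-2.21875) + f(-1.65625) + f(-1.09375) + ...].
Sum ≈ -0.3901.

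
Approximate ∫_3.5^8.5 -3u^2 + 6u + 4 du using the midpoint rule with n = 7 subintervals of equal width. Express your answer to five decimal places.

Δu = (8.5 − 3.5)/7 = 5/7.
Midpoints: 27/7, 32/7, 37/7, 6, 47/7, 52/7, 57/7.
f(27/7) = -857/49, f(32/7) = -1532/49, f(37/7) = -2357/49, f(6) = -68, f(47/7) = -4457/49, f(52/7) = -5732/49, f(57/7) = -7157/49.
Sum = Δu · [f(27/7) + f(32/7) + f(37/7) + ...].
Sum ≈ -370.61224.

-370.61224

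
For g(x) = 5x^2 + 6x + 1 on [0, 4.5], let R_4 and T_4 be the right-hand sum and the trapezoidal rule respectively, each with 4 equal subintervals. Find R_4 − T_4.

R_4 = 294.01171875.
T_4 = 221.87109375.
R_4 − T_4 = 72.140625.

72.140625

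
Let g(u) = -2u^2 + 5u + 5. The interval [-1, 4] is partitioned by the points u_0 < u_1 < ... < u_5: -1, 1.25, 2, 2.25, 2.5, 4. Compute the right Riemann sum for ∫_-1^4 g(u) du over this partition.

Subinterval widths: 2.25, 0.75, 0.25, 0.25, 1.5.
Right endpoints: 1.25, 2, 2.25, 2.5, 4.
g(1.25) = 8.125, g(2) = 7, g(2.25) = 6.125, g(2.5) = 5, g(4) = -7.
Sum = Σ Δu_i · g(u_i).
Sum = 15.8125.

15.8125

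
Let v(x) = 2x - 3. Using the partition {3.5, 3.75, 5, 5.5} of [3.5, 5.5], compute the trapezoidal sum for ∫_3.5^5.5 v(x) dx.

12

Subinterval widths: 0.25, 1.25, 0.5.
v(3.5) = 4, v(3.75) = 4.5, v(5) = 7, v(5.5) = 8.
On each subinterval the trapezoid contributes (Δx_i/2)·[v(x_{i-1}) + v(x_i)].
Sum = 12.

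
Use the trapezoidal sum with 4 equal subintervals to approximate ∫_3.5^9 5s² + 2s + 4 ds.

1242.95703125

Δs = (9 − 3.5)/4 = 1.375.
f(3.5) = 72.25, f(4.875) = 132.578125, f(6.25) = 211.8125, f(7.625) = 309.953125, f(9) = 427.
T_4 = (Δs/2)·[f(s_0) + 2f(s_1) + 2f(s_2) + 2f(s_3) + f(s_4)].
Sum = 1242.95703125.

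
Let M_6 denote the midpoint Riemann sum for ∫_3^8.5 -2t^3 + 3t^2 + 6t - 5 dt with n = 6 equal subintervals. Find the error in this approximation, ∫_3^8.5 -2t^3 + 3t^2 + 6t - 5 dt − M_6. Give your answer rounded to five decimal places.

-12.13151

Exact integral: ∫_3^8.5 f(t) dt = -1820.15625.
M_6 ≈ -1808.0247396.
Error ≈ -1820.15625 − (-1808.0247396) ≈ -12.13151.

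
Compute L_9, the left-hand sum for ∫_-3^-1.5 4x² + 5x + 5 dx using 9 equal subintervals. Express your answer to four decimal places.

23.7778

Δx = (-1.5 − (-3))/9 = 1/6.
Left endpoints: -3, -17/6, -8/3, -2.5, -7/3, -13/6, -2, -11/6, -5/3.
f(-3) = 26, f(-17/6) = 413/18, f(-8/3) = 181/9, f(-2.5) = 17.5, f(-7/3) = 136/9, f(-13/6) = 233/18, f(-2) = 11, f(-11/6) = 167/18, f(-5/3) = 70/9.
Sum = Δx · [f(-3) + f(-17/6) + f(-8/3) + ...].
Sum ≈ 23.7778.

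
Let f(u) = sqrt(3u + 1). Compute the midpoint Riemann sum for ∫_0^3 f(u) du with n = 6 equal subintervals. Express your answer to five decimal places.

6.81518

Δu = (3 − 0)/6 = 0.5.
Midpoints: 0.25, 0.75, 1.25, 1.75, 2.25, 2.75.
f(0.25) ≈ 1.32288, f(0.75) ≈ 1.80278, f(1.25) ≈ 2.17945, f(1.75) ≈ 2.50000, f(2.25) ≈ 2.78388, f(2.75) ≈ 3.04138.
Sum = Δu · [f(0.25) + f(0.75) + f(1.25) + ...].
Sum ≈ 6.81518.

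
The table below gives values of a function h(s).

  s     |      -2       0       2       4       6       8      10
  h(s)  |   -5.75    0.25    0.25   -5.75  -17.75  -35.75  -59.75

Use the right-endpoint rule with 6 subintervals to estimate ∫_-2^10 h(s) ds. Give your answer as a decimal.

Δs = 2.
Sum = 2·[0.25 + 0.25 + (-5.75) + (-17.75) + (-35.75) + (-59.75)] = -237.

-237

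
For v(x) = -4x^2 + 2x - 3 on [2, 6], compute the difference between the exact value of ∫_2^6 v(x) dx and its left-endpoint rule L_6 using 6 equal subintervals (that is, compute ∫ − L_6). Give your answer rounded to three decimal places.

Exact integral: ∫_2^6 v(x) dx ≈ -257.33333.
L_6 ≈ -218.51852.
Error ≈ -257.33333 − (-218.51852) ≈ -38.815.

-38.815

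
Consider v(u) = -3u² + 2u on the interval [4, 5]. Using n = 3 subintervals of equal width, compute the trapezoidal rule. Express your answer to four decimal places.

-52.0556

Δu = (5 − 4)/3 = 1/3.
v(4) = -40, v(13/3) = -143/3, v(14/3) = -56, v(5) = -65.
T_3 = (Δu/2)·[v(u_0) + 2v(u_1) + 2v(u_2) + v(u_3)].
Sum ≈ -52.0556.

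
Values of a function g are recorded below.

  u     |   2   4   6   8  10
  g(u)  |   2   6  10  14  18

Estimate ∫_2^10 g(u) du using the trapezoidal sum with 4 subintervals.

80

Δu = 2.
T_4 = (2/2)·[2 + 2·6 + 2·10 + 2·14 + 18] = 80.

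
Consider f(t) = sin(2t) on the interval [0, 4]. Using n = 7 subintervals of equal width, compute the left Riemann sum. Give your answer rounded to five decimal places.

0.22634

Δt = (4 − 0)/7 = 4/7.
Left endpoints: 0, 4/7, 8/7, 12/7, 16/7, 20/7, 24/7.
f(0) ≈ 0.00000, f(4/7) ≈ 0.90982, f(8/7) ≈ 0.75515, f(12/7) ≈ -0.28306, f(16/7) ≈ -0.99008, f(20/7) ≈ -0.53871, f(24/7) ≈ 0.54296.
Sum = Δt · [f(0) + f(4/7) + f(8/7) + ...].
Sum ≈ 0.22634.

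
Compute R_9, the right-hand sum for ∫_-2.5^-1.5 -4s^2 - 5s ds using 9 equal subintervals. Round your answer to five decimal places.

Δs = (-1.5 − (-2.5))/9 = 1/9.
Right endpoints: -43/18, -41/18, -13/6, -37/18, -35/18, -11/6, -31/18, -29/18, -1.5.
f(-43/18) = -1763/162, f(-41/18) = -1517/162, f(-13/6) = -143/18, f(-37/18) = -1073/162, f(-35/18) = -875/162, f(-11/6) = -77/18, f(-31/18) = -527/162, f(-29/18) = -377/162, f(-1.5) = -1.5.
Sum = Δs · [f(-43/18) + f(-41/18) + f(-13/6) + ...].
Sum ≈ -5.73045.

-5.73045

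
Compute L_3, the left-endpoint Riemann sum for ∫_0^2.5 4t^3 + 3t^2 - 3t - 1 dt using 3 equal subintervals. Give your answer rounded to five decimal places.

17.29167

Δt = (2.5 − 0)/3 = 5/6.
Left endpoints: 0, 5/6, 5/3.
f(0) = -1, f(5/6) = 97/108, f(5/3) = 563/27.
Sum = Δt · [f(0) + f(5/6) + f(5/3)].
Sum ≈ 17.29167.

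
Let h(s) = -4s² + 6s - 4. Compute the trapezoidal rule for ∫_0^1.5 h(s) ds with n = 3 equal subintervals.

Δs = (1.5 − 0)/3 = 0.5.
h(0) = -4, h(0.5) = -2, h(1) = -2, h(1.5) = -4.
T_3 = (Δs/2)·[h(s_0) + 2h(s_1) + 2h(s_2) + h(s_3)].
Sum = -4.

-4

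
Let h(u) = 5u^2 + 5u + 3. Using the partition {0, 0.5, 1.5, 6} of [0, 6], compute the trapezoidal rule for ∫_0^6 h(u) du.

544.875

Subinterval widths: 0.5, 1, 4.5.
h(0) = 3, h(0.5) = 6.75, h(1.5) = 21.75, h(6) = 213.
On each subinterval the trapezoid contributes (Δu_i/2)·[h(u_{i-1}) + h(u_i)].
Sum = 544.875.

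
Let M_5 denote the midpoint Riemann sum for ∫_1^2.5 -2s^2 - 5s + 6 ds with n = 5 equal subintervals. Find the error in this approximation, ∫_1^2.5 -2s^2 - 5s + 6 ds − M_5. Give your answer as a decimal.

Exact integral: ∫_1^2.5 f(s) ds = -13.875.
M_5 = -13.8525.
Error = -13.875 − (-13.8525) = -0.0225.

-0.0225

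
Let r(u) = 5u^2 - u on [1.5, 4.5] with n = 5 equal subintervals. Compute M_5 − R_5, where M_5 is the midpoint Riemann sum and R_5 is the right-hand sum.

M_5 = 136.8.
R_5 = 164.25.
M_5 − R_5 = -27.45.

-27.45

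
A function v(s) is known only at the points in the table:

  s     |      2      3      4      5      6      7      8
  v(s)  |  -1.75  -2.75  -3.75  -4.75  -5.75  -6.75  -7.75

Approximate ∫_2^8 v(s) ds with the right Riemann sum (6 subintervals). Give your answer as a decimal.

-31.5

Δs = 1.
Sum = 1·[(-2.75) + (-3.75) + (-4.75) + (-5.75) + (-6.75) + (-7.75)] = -31.5.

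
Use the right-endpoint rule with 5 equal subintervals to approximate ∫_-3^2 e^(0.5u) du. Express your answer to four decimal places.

Δu = (2 − (-3))/5 = 1.
Right endpoints: -2, -1, 0, 1, 2.
f(-2) ≈ 0.3679, f(-1) ≈ 0.6065, f(0) ≈ 1.0000, f(1) ≈ 1.6487, f(2) ≈ 2.7183.
Sum = Δu · [f(-2) + f(-1) + f(0) + f(1) + f(2)].
Sum ≈ 6.3414.

6.3414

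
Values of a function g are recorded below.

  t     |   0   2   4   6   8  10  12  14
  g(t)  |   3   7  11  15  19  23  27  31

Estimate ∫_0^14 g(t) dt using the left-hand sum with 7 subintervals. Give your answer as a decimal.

Δt = 2.
Sum = 2·[3 + 7 + 11 + 15 + 19 + 23 + 27] = 210.

210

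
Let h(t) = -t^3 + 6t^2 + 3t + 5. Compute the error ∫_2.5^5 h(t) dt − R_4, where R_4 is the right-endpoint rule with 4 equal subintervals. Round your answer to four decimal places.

-2.4658

Exact integral: ∫_2.5^5 h(t) dt = 112.890625.
R_4 ≈ 115.356445.
Error ≈ 112.890625 − 115.356445 ≈ -2.4658.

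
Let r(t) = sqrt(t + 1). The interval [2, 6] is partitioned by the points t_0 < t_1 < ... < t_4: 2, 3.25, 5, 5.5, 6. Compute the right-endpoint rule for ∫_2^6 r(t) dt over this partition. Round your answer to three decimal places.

9.461

Subinterval widths: 1.25, 1.75, 0.5, 0.5.
Right endpoints: 3.25, 5, 5.5, 6.
r(3.25) ≈ 2.062, r(5) ≈ 2.449, r(5.5) ≈ 2.550, r(6) ≈ 2.646.
Sum = Σ Δt_i · r(t_i).
Sum ≈ 9.461.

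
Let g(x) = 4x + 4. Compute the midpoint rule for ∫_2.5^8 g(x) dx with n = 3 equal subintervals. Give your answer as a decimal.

Δx = (8 − 2.5)/3 = 11/6.
Midpoints: 41/12, 5.25, 85/12.
g(41/12) = 53/3, g(5.25) = 25, g(85/12) = 97/3.
Sum = Δx · [g(41/12) + g(5.25) + g(85/12)].
Sum = 137.5.

137.5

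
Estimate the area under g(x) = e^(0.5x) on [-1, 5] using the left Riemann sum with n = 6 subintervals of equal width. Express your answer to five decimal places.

17.84428

Δx = (5 − (-1))/6 = 1.
Left endpoints: -1, 0, 1, 2, 3, 4.
g(-1) ≈ 0.60653, g(0) ≈ 1.00000, g(1) ≈ 1.64872, g(2) ≈ 2.71828, g(3) ≈ 4.48169, g(4) ≈ 7.38906.
Sum = Δx · [g(-1) + g(0) + g(1) + ...].
Sum ≈ 17.84428.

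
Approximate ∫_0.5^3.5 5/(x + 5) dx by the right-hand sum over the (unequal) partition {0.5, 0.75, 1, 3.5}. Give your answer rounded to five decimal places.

Subinterval widths: 0.25, 0.25, 2.5.
Right endpoints: 0.75, 1, 3.5.
f(0.75) = 20/23, f(1) = 5/6, f(3.5) = 10/17.
Sum = Σ Δx_i · f(x_i).
Sum ≈ 1.89631.

1.89631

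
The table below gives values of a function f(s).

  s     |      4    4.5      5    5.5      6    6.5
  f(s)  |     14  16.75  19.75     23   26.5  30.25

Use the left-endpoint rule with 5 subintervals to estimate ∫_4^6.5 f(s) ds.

50

Δs = 0.5.
Sum = 0.5·[14 + 16.75 + 19.75 + 23 + 26.5] = 50.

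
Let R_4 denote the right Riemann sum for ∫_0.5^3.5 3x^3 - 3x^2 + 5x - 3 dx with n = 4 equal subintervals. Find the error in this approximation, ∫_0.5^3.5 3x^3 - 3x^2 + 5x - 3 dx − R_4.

-44.4375

Exact integral: ∫_0.5^3.5 f(x) dx = 90.75.
R_4 = 135.1875.
Error = 90.75 − 135.1875 = -44.4375.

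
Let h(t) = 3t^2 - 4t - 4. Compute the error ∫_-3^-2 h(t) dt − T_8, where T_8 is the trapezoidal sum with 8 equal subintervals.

Exact integral: ∫_-3^-2 h(t) dt = 25.
T_8 = 25.0078125.
Error = 25 − 25.0078125 = -0.0078125.

-0.0078125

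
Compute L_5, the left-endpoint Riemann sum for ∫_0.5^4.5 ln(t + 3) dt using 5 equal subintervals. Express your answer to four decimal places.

6.4141

Δt = (4.5 − 0.5)/5 = 0.8.
Left endpoints: 0.5, 1.3, 2.1, 2.9, 3.7.
f(0.5) ≈ 1.2528, f(1.3) ≈ 1.4586, f(2.1) ≈ 1.6292, f(2.9) ≈ 1.7750, f(3.7) ≈ 1.9021.
Sum = Δt · [f(0.5) + f(1.3) + f(2.1) + f(2.9) + f(3.7)].
Sum ≈ 6.4141.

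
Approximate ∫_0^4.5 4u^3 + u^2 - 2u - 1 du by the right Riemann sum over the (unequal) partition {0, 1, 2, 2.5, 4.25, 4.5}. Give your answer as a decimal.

710.40625

Subinterval widths: 1, 1, 0.5, 1.75, 0.25.
Right endpoints: 1, 2, 2.5, 4.25, 4.5.
f(1) = 2, f(2) = 31, f(2.5) = 62.75, f(4.25) = 315.625, f(4.5) = 374.75.
Sum = Σ Δu_i · f(u_i).
Sum = 710.40625.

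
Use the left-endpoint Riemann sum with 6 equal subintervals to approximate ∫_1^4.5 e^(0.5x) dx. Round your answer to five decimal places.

13.50264

Δx = (4.5 − 1)/6 = 7/12.
Left endpoints: 1, 19/12, 13/6, 2.75, 10/3, 47/12.
f(1) ≈ 1.64872, f(19/12) ≈ 2.20707, f(13/6) ≈ 2.95451, f(2.75) ≈ 3.95508, f(10/3) ≈ 5.29449, f(47/12) ≈ 7.08750.
Sum = Δx · [f(1) + f(19/12) + f(13/6) + ...].
Sum ≈ 13.50264.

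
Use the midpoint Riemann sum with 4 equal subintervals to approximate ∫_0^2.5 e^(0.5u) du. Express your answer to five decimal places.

4.96048

Δu = (2.5 − 0)/4 = 0.625.
Midpoints: 0.3125, 0.9375, 1.5625, 2.1875.
f(0.3125) ≈ 1.16912, f(0.9375) ≈ 1.59800, f(1.5625) ≈ 2.18420, f(2.1875) ≈ 2.98545.
Sum = Δu · [f(0.3125) + f(0.9375) + f(1.5625) + f(2.1875)].
Sum ≈ 4.96048.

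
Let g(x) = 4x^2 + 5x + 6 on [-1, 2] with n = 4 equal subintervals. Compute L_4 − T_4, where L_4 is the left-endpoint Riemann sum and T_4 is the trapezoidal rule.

L_4 = 28.5.
T_4 = 38.625.
L_4 − T_4 = -10.125.

-10.125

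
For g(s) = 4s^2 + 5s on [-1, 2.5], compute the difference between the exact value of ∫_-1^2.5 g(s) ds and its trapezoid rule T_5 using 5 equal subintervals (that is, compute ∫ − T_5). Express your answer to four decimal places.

-1.1433

Exact integral: ∫_-1^2.5 g(s) ds ≈ 35.291667.
T_5 = 36.435.
Error ≈ 35.291667 − 36.435 ≈ -1.1433.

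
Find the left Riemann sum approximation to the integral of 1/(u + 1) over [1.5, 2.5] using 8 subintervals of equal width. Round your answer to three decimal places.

0.344

Δu = (2.5 − 1.5)/8 = 0.125.
Left endpoints: 1.5, 1.625, 1.75, 1.875, 2, 2.125, 2.25, 2.375.
f(1.5) = 0.4, f(1.625) = 8/21, f(1.75) = 4/11, f(1.875) = 8/23, f(2) = 1/3, f(2.125) = 0.32, f(2.25) = 4/13, f(2.375) = 8/27.
Sum = Δu · [f(1.5) + f(1.625) + f(1.75) + ...].
Sum ≈ 0.344.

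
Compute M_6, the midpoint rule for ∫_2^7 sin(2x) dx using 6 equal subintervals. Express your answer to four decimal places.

Δx = (7 − 2)/6 = 5/6.
Midpoints: 29/12, 3.25, 49/12, 59/12, 5.75, 79/12.
f(29/12) ≈ -0.9927, f(3.25) ≈ 0.2151, f(49/12) ≈ 0.9515, f(59/12) ≈ -0.3973, f(5.75) ≈ -0.8755, f(79/12) ≈ 0.5649.
Sum = Δx · [f(29/12) + f(3.25) + f(49/12) + ...].
Sum ≈ -0.4449.

-0.4449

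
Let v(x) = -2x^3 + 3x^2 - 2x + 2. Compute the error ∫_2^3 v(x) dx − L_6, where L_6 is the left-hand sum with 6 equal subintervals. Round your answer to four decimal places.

-2.0278

Exact integral: ∫_2^3 v(x) dx = -16.5.
L_6 ≈ -14.472222.
Error ≈ -16.5 − (-14.472222) ≈ -2.0278.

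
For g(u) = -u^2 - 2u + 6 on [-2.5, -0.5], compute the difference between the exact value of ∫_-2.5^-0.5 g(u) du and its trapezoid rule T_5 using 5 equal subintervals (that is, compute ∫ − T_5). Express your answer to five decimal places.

Exact integral: ∫_-2.5^-0.5 g(u) du ≈ 12.8333333.
T_5 = 12.78.
Error ≈ 12.8333333 − 12.78 ≈ 0.05333.

0.05333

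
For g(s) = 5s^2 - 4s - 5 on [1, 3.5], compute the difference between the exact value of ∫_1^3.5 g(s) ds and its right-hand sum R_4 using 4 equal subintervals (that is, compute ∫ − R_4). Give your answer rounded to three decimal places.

-15.267

Exact integral: ∫_1^3.5 g(s) ds ≈ 34.79167.
R_4 = 50.05859375.
Error ≈ 34.79167 − 50.05859375 ≈ -15.267.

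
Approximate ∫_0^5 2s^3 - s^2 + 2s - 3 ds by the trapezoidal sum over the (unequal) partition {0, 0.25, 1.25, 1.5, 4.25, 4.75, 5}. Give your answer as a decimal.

Subinterval widths: 0.25, 1, 0.25, 2.75, 0.5, 0.25.
f(0) = -3, f(0.25) = -2.53125, f(1.25) = 1.84375, f(1.5) = 4.5, f(4.25) = 140.96875, f(4.75) = 198.28125, f(5) = 232.
On each subinterval the trapezoid contributes (Δs_i/2)·[f(s_{i-1}) + f(s_i)].
Sum = 338.375.

338.375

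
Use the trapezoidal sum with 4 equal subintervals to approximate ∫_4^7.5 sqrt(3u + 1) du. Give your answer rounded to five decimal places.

Δu = (7.5 − 4)/4 = 0.875.
f(4) ≈ 3.60555, f(4.875) ≈ 3.95285, f(5.75) ≈ 4.27200, f(6.625) ≈ 4.56892, f(7.5) ≈ 4.84768.
T_4 = (Δu/2)·[f(u_0) + 2f(u_1) + 2f(u_2) + 2f(u_3) + f(u_4)].
Sum ≈ 14.89283.

14.89283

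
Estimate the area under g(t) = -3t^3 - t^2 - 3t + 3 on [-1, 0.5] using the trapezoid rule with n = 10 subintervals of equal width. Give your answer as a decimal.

Δt = (0.5 − (-1))/10 = 0.15.
g(-1) = 8, g(-0.85) = 6.669875, g(-0.7) = 5.639, g(-0.55) = 4.846625, g(-0.4) = 4.232, g(-0.25) = 3.734375, g(-0.1) = 3.293, g(0.05) = 2.847125, g(0.2) = 2.336, g(0.35) = 1.698875, g(0.5) = 0.875.
T_10 = (Δt/2)·[g(t_0) + 2g(t_1) + ... + 2g(t_{9}) + g(t_10)].
Sum = 5.96015625.

5.96015625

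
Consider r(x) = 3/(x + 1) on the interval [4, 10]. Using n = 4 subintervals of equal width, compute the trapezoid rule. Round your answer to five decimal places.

Δx = (10 − 4)/4 = 1.5.
r(4) = 0.6, r(5.5) = 6/13, r(7) = 0.375, r(8.5) = 6/19, r(10) = 3/11.
T_4 = (Δx/2)·[r(x_0) + 2r(x_1) + 2r(x_2) + 2r(x_3) + r(x_4)].
Sum ≈ 2.38304.

2.38304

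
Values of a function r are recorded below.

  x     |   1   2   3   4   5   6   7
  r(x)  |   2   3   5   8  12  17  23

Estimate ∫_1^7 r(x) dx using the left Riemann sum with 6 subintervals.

Δx = 1.
Sum = 1·[2 + 3 + 5 + 8 + 12 + 17] = 47.

47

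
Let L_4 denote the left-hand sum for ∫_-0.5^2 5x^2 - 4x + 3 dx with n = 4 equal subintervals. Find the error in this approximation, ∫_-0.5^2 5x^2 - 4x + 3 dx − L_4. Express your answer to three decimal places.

1.921

Exact integral: ∫_-0.5^2 f(x) dx ≈ 13.54167.
L_4 = 11.62109375.
Error ≈ 13.54167 − 11.62109375 ≈ 1.921.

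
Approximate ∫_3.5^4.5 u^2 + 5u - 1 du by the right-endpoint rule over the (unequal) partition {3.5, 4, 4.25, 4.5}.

37.515625

Subinterval widths: 0.5, 0.25, 0.25.
Right endpoints: 4, 4.25, 4.5.
f(4) = 35, f(4.25) = 38.3125, f(4.5) = 41.75.
Sum = Σ Δu_i · f(u_i).
Sum = 37.515625.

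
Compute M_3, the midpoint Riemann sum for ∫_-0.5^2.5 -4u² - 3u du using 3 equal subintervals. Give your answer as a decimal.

-29

Δu = (2.5 − (-0.5))/3 = 1.
Midpoints: 0, 1, 2.
f(0) = 0, f(1) = -7, f(2) = -22.
Sum = Δu · [f(0) + f(1) + f(2)].
Sum = -29.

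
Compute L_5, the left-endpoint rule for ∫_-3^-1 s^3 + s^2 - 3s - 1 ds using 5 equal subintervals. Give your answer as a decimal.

-4

Δs = (-1 − (-3))/5 = 0.4.
Left endpoints: -3, -2.6, -2.2, -1.8, -1.4.
f(-3) = -10, f(-2.6) = -4.016, f(-2.2) = -0.208, f(-1.8) = 1.808, f(-1.4) = 2.416.
Sum = Δs · [f(-3) + f(-2.6) + f(-2.2) + f(-1.8) + f(-1.4)].
Sum = -4.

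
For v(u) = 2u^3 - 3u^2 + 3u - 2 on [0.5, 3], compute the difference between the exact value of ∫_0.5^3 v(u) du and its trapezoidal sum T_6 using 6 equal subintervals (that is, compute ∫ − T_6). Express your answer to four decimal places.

Exact integral: ∫_0.5^3 v(u) du = 21.71875.
T_6 ≈ 22.261285.
Error ≈ 21.71875 − 22.261285 ≈ -0.5425.

-0.5425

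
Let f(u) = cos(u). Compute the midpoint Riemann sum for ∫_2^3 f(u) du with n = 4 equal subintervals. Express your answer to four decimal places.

-0.7702

Δu = (3 − 2)/4 = 0.25.
Midpoints: 2.125, 2.375, 2.625, 2.875.
f(2.125) ≈ -0.5263, f(2.375) ≈ -0.7203, f(2.625) ≈ -0.8695, f(2.875) ≈ -0.9647.
Sum = Δu · [f(2.125) + f(2.375) + f(2.625) + f(2.875)].
Sum ≈ -0.7702.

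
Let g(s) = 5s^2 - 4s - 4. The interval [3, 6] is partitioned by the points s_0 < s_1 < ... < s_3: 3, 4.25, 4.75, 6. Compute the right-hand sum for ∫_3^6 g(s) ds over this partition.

321.546875

Subinterval widths: 1.25, 0.5, 1.25.
Right endpoints: 4.25, 4.75, 6.
g(4.25) = 69.3125, g(4.75) = 89.8125, g(6) = 152.
Sum = Σ Δs_i · g(s_i).
Sum = 321.546875.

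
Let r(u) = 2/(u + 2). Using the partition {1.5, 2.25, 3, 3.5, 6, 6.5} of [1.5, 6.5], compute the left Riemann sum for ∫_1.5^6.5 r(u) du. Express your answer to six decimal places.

2.015604

Subinterval widths: 0.75, 0.75, 0.5, 2.5, 0.5.
Left endpoints: 1.5, 2.25, 3, 3.5, 6.
r(1.5) = 4/7, r(2.25) = 8/17, r(3) = 0.4, r(3.5) = 4/11, r(6) = 0.25.
Sum = Σ Δu_i · r(u_i).
Sum ≈ 2.015604.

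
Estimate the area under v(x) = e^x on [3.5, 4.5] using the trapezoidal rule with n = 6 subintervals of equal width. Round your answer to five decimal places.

57.03334

Δx = (4.5 − 3.5)/6 = 1/6.
v(3.5) ≈ 33.11545, v(11/3) ≈ 39.12128, v(23/6) ≈ 46.21634, v(4) ≈ 54.59815, v(25/6) ≈ 64.50009, v(13/3) ≈ 76.19786, v(4.5) ≈ 90.01713.
T_6 = (Δx/2)·[v(x_0) + 2v(x_1) + ... + 2v(x_{5}) + v(x_6)].
Sum ≈ 57.03334.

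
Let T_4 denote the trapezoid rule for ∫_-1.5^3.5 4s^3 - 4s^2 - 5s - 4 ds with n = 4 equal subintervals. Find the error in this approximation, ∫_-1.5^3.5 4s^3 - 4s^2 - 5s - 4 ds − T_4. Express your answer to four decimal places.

-10.4167

Exact integral: ∫_-1.5^3.5 f(s) ds ≈ 38.333333.
T_4 = 48.75.
Error ≈ 38.333333 − 48.75 ≈ -10.4167.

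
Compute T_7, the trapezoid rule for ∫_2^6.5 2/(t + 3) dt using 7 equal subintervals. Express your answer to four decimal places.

1.2857

Δt = (6.5 − 2)/7 = 9/14.
f(2) = 0.4, f(37/14) = 28/79, f(23/7) = 7/22, f(55/14) = 28/97, f(32/7) = 14/53, f(73/14) = 28/115, f(41/7) = 7/31, f(6.5) = 4/19.
T_7 = (Δt/2)·[f(t_0) + 2f(t_1) + ... + 2f(t_{6}) + f(t_7)].
Sum ≈ 1.2857.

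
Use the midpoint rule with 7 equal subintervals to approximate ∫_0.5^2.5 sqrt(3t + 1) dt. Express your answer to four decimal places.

Δt = (2.5 − 0.5)/7 = 2/7.
Midpoints: 9/14, 13/14, 17/14, 1.5, 25/14, 29/14, 33/14.
f(9/14) ≈ 1.7113, f(13/14) ≈ 1.9457, f(17/14) ≈ 2.1547, f(1.5) ≈ 2.3452, f(25/14) ≈ 2.5213, f(29/14) ≈ 2.6859, f(33/14) ≈ 2.8410.
Sum = Δt · [f(9/14) + f(13/14) + f(17/14) + ...].
Sum ≈ 4.6301.

4.6301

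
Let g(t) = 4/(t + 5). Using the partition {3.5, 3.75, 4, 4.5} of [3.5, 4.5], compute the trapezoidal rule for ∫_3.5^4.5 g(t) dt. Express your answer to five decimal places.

Subinterval widths: 0.25, 0.25, 0.5.
g(3.5) = 8/17, g(3.75) = 16/35, g(4) = 4/9, g(4.5) = 8/19.
On each subinterval the trapezoid contributes (Δt_i/2)·[g(t_{i-1}) + g(t_i)].
Sum ≈ 0.44504.

0.44504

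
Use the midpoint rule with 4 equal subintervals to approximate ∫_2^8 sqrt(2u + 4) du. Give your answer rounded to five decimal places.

22.28386

Δu = (8 − 2)/4 = 1.5.
Midpoints: 2.75, 4.25, 5.75, 7.25.
f(2.75) ≈ 3.08221, f(4.25) ≈ 3.53553, f(5.75) ≈ 3.93700, f(7.25) ≈ 4.30116.
Sum = Δu · [f(2.75) + f(4.25) + f(5.75) + f(7.25)].
Sum ≈ 22.28386.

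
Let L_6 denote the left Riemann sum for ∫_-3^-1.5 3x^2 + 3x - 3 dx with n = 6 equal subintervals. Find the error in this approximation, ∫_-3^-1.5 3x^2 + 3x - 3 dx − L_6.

Exact integral: ∫_-3^-1.5 f(x) dx = 9.
L_6 = 11.015625.
Error = 9 − 11.015625 = -2.015625.

-2.015625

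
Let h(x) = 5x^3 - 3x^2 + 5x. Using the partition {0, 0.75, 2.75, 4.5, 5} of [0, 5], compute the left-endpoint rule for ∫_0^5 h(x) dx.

Subinterval widths: 0.75, 2, 1.75, 0.5.
Left endpoints: 0, 0.75, 2.75, 4.5.
h(0) = 0, h(0.75) = 4.171875, h(2.75) = 95.046875, h(4.5) = 417.375.
Sum = Σ Δx_i · h(x_i).
Sum = 383.36328125.

383.36328125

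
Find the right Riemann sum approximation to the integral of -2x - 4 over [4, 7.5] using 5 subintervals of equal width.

Δx = (7.5 − 4)/5 = 0.7.
Right endpoints: 4.7, 5.4, 6.1, 6.8, 7.5.
f(4.7) = -13.4, f(5.4) = -14.8, f(6.1) = -16.2, f(6.8) = -17.6, f(7.5) = -19.
Sum = Δx · [f(4.7) + f(5.4) + f(6.1) + f(6.8) + f(7.5)].
Sum = -56.7.

-56.7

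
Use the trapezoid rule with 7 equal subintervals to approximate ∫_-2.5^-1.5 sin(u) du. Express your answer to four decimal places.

Δu = (-1.5 − (-2.5))/7 = 1/7.
f(-2.5) ≈ -0.5985, f(-33/14) ≈ -0.7064, f(-31/14) ≈ -0.8000, f(-29/14) ≈ -0.8773, f(-27/14) ≈ -0.9367, f(-25/14) ≈ -0.9770, f(-23/14) ≈ -0.9974, f(-1.5) ≈ -0.9975.
T_7 = (Δu/2)·[f(u_0) + 2f(u_1) + ... + 2f(u_{6}) + f(u_7)].
Sum ≈ -0.8704.

-0.8704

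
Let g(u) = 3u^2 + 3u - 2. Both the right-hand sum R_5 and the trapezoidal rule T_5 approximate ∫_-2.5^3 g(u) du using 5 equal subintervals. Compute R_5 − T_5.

R_5 = 52.69.
T_5 = 39.0775.
R_5 − T_5 = 13.6125.

13.6125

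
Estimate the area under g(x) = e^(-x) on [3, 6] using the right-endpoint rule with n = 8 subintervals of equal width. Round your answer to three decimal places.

Δx = (6 − 3)/8 = 0.375.
Right endpoints: 3.375, 3.75, 4.125, 4.5, 4.875, 5.25, 5.625, 6.
g(3.375) ≈ 0.034, g(3.75) ≈ 0.024, g(4.125) ≈ 0.016, g(4.5) ≈ 0.011, g(4.875) ≈ 0.008, g(5.25) ≈ 0.005, g(5.625) ≈ 0.004, g(6) ≈ 0.002.
Sum = Δx · [g(3.375) + g(3.75) + g(4.125) + ...].
Sum ≈ 0.039.

0.039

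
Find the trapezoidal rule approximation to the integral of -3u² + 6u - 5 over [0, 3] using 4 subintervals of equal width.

Δu = (3 − 0)/4 = 0.75.
f(0) = -5, f(0.75) = -2.1875, f(1.5) = -2.75, f(2.25) = -6.6875, f(3) = -14.
T_4 = (Δu/2)·[f(u_0) + 2f(u_1) + 2f(u_2) + 2f(u_3) + f(u_4)].
Sum = -15.84375.

-15.84375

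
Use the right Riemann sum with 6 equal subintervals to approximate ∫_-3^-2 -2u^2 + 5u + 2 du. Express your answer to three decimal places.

Δu = (-2 − (-3))/6 = 1/6.
Right endpoints: -17/6, -8/3, -2.5, -7/3, -13/6, -2.
f(-17/6) = -254/9, f(-8/3) = -230/9, f(-2.5) = -23, f(-7/3) = -185/9, f(-13/6) = -164/9, f(-2) = -16.
Sum = Δu · [f(-17/6) + f(-8/3) + f(-2.5) + ...].
Sum ≈ -21.926.

-21.926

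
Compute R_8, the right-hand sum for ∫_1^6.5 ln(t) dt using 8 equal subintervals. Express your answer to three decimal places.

Δt = (6.5 − 1)/8 = 0.6875.
Right endpoints: 1.6875, 2.375, 3.0625, 3.75, 4.4375, 5.125, 5.8125, 6.5.
f(1.6875) ≈ 0.523, f(2.375) ≈ 0.865, f(3.0625) ≈ 1.119, f(3.75) ≈ 1.322, f(4.4375) ≈ 1.490, f(5.125) ≈ 1.634, f(5.8125) ≈ 1.760, f(6.5) ≈ 1.872.
Sum = Δt · [f(1.6875) + f(2.375) + f(3.0625) + ...].
Sum ≈ 7.277.

7.277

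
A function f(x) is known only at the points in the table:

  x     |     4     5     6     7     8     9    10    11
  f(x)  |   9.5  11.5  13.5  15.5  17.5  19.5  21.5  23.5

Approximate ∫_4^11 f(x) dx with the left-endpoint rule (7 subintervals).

Δx = 1.
Sum = 1·[9.5 + 11.5 + 13.5 + 15.5 + 17.5 + 19.5 + 21.5] = 108.5.

108.5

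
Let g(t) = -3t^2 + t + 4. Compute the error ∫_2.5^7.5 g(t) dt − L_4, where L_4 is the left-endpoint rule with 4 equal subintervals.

Exact integral: ∫_2.5^7.5 g(t) dt = -361.25.
L_4 = -274.53125.
Error = -361.25 − (-274.53125) = -86.71875.

-86.71875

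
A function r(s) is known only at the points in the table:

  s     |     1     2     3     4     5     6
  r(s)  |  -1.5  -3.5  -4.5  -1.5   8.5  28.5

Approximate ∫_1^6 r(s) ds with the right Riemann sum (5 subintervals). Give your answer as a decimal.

27.5

Δs = 1.
Sum = 1·[(-3.5) + (-4.5) + (-1.5) + 8.5 + 28.5] = 27.5.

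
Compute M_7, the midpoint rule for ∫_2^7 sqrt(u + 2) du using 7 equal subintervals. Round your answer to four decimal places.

12.6684

Δu = (7 − 2)/7 = 5/7.
Midpoints: 33/14, 43/14, 53/14, 4.5, 73/14, 83/14, 93/14.
f(33/14) ≈ 2.0874, f(43/14) ≈ 2.2520, f(53/14) ≈ 2.4054, f(4.5) ≈ 2.5495, f(73/14) ≈ 2.6859, f(83/14) ≈ 2.8158, f(93/14) ≈ 2.9399.
Sum = Δu · [f(33/14) + f(43/14) + f(53/14) + ...].
Sum ≈ 12.6684.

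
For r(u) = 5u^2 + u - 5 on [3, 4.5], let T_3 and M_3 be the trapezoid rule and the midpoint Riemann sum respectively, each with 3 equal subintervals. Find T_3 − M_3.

T_3 = 105.3125.
M_3 = 104.84375.
T_3 − M_3 = 0.46875.

0.46875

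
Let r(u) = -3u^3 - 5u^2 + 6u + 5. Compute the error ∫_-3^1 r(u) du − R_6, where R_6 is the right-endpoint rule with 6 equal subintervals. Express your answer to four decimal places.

Exact integral: ∫_-3^1 r(u) du ≈ 9.333333.
R_6 ≈ 3.851852.
Error ≈ 9.333333 − 3.851852 ≈ 5.4815.

5.4815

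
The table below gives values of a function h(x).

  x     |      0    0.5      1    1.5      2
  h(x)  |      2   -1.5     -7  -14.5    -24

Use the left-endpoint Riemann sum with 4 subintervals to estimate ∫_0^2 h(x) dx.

Δx = 0.5.
Sum = 0.5·[2 + (-1.5) + (-7) + (-14.5)] = -10.5.

-10.5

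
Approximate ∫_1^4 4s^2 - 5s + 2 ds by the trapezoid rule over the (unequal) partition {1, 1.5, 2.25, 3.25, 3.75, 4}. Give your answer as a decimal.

Subinterval widths: 0.5, 0.75, 1, 0.5, 0.25.
f(1) = 1, f(1.5) = 3.5, f(2.25) = 11, f(3.25) = 28, f(3.75) = 39.5, f(4) = 46.
On each subinterval the trapezoid contributes (Δs_i/2)·[f(s_{i-1}) + f(s_i)].
Sum = 53.625.

53.625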